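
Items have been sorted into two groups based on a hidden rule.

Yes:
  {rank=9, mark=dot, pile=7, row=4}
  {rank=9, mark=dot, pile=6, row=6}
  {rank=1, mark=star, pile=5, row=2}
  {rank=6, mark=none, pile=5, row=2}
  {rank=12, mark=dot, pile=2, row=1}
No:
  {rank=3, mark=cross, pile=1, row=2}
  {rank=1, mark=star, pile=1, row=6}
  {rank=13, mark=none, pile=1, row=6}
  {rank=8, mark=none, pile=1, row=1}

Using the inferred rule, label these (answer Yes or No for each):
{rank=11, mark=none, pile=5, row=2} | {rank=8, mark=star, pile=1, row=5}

Yes, No

'Yes' ⟺ pile ≥ 2.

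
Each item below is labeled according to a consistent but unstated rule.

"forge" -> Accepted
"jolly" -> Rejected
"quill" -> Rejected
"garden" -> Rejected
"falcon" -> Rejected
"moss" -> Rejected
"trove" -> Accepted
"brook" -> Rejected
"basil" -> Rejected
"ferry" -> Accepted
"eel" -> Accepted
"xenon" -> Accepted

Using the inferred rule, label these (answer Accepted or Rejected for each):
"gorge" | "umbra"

Accepted, Rejected

One predicate separates the groups cleanly: odd length AND contains 'e'.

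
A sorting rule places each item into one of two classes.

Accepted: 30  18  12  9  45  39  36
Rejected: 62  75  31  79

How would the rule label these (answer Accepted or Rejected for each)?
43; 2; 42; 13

The rule appears to be: multiple of 3 AND at most 45.
43: Rejected (43 = 3·14 + 1, 43 ≤ 45).
2: Rejected (2 = 3·0 + 2, 2 ≤ 45).
42: Accepted (42 = 3·14, 42 ≤ 45).
13: Rejected (13 = 3·4 + 1, 13 ≤ 45).

Rejected, Rejected, Accepted, Rejected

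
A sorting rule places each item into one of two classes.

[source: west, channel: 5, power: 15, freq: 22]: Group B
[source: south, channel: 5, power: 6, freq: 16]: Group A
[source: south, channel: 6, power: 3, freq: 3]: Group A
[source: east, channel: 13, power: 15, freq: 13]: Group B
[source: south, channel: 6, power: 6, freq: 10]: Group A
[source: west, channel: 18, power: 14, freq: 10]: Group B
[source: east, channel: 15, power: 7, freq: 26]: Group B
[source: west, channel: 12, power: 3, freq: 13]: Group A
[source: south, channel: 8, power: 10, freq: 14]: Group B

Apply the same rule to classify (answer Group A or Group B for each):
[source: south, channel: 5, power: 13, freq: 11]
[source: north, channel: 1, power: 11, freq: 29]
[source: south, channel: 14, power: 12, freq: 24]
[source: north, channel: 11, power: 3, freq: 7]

Group B, Group B, Group B, Group A

'Group A' ⟺ power ≤ 6.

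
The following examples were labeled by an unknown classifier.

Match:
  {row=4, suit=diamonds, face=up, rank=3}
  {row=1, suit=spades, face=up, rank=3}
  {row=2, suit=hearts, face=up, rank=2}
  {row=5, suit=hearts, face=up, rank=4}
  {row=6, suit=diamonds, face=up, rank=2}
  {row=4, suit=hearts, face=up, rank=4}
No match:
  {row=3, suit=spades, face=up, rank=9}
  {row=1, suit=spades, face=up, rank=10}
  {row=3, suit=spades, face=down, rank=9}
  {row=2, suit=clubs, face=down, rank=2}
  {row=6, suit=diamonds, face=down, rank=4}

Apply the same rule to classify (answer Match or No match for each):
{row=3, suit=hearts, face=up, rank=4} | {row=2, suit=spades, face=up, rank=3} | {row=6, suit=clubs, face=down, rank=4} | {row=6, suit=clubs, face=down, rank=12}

Match, Match, No match, No match

All 'Match' examples share one property — face is up AND rank ≤ 4 — and every 'No match' example lacks it.
Match: {row=3, suit=hearts, face=up, rank=4}, since face is up, rank = 4.
Match: {row=2, suit=spades, face=up, rank=3}, since face is up, rank = 3.
No match: {row=6, suit=clubs, face=down, rank=4}, since face is down, rank = 4.
No match: {row=6, suit=clubs, face=down, rank=12}, since face is down, rank = 12.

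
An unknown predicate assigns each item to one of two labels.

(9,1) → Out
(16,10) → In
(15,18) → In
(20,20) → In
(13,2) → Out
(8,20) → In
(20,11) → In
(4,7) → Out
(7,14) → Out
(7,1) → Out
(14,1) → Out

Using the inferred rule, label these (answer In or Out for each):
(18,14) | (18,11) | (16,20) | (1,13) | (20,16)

In, In, In, Out, In

The classifier is using: sum ≥ 26.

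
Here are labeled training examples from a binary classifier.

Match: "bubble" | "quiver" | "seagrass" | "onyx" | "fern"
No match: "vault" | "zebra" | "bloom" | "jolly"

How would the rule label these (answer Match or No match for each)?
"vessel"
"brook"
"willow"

Match, No match, Match

Every 'Match' example satisfies: even length. None of the 'No match' examples do.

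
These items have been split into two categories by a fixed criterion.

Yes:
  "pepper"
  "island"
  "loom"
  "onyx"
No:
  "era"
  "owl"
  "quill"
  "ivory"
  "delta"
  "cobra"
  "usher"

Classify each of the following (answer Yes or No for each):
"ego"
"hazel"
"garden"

No, No, Yes

Looking at the examples, the only property every 'Yes' case has and every 'No' case lacks is: even length.
"ego" — length 3, hence No. "hazel" — length 5, hence No. "garden" — length 6, hence Yes.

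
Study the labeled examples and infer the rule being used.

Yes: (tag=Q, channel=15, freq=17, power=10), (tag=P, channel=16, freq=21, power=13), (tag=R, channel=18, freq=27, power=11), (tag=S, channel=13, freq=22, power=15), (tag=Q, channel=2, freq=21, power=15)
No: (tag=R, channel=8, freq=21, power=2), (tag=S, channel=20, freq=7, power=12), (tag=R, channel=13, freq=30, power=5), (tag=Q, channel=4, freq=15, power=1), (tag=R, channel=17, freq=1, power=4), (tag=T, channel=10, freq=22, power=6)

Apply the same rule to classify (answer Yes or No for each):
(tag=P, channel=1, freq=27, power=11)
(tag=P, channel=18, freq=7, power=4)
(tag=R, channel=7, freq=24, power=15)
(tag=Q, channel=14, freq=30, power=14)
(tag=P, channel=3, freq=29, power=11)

Yes, No, Yes, Yes, Yes

The simplest hypothesis consistent with all the labels is: freq ≥ 15 AND power ≥ 10.
(tag=P, channel=1, freq=27, power=11) — freq = 27, power = 11, hence Yes. (tag=P, channel=18, freq=7, power=4) — freq = 7, power = 4, hence No. (tag=R, channel=7, freq=24, power=15) — freq = 24, power = 15, hence Yes. (tag=Q, channel=14, freq=30, power=14) — freq = 30, power = 14, hence Yes. (tag=P, channel=3, freq=29, power=11) — freq = 29, power = 11, hence Yes.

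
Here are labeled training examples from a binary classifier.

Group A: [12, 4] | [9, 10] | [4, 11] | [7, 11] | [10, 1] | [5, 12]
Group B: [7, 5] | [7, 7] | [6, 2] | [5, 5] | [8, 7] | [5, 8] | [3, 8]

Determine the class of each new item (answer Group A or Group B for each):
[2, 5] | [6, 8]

Group B, Group B

Every 'Group A' example satisfies: max ≥ 9. None of the 'Group B' examples do.
Group B: [2, 5], since max 5.
Group B: [6, 8], since max 8.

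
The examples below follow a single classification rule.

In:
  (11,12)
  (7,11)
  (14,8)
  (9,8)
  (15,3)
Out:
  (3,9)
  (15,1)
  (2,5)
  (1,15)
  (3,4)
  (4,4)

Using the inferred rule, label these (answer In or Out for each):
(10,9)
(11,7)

In, In

The simplest hypothesis consistent with all the labels is: sum ≥ 17.
(10,9): 10+9 = 19, satisfies this → In. (11,7): 11+7 = 18, satisfies this → In.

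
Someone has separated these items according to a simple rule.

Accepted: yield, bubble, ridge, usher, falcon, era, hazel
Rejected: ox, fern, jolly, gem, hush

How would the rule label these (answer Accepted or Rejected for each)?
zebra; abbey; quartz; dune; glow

Accepted, Accepted, Accepted, Accepted, Rejected

Every 'Accepted' example satisfies: has ≥ 2 vowels. None of the 'Rejected' examples do.
zebra → 2 vowels → Accepted. abbey → 2 vowels → Accepted. quartz → 2 vowels → Accepted. dune → 2 vowels → Accepted. glow → 1 vowel → Rejected.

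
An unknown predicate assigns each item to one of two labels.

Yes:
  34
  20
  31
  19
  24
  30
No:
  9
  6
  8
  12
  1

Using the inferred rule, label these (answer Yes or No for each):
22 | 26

The distinguishing property — at least 19 — holds for all the 'Yes' cases and none of the 'No' cases.

Yes, Yes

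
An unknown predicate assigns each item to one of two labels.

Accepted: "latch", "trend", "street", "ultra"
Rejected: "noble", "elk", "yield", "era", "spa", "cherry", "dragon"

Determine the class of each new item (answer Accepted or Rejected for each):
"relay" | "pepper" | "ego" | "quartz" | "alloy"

Rejected, Rejected, Rejected, Accepted, Rejected

Looking at the examples, the only property every 'Accepted' case has and every 'Rejected' case lacks is: contains 't'.
"relay": no 't' — does not pass, so Rejected.
"pepper": no 't' — does not pass, so Rejected.
"ego": no 't' — does not pass, so Rejected.
"quartz": has 't' — has this property, so Accepted.
"alloy": no 't' — does not pass, so Rejected.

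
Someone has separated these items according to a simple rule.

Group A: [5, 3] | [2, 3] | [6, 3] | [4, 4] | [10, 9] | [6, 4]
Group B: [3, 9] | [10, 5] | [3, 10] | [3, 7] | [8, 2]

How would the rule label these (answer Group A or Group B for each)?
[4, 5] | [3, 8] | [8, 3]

Group A, Group B, Group B

The distinguishing property — |first − second| ≤ 3 — holds for all the 'Group A' cases and none of the 'Group B' cases.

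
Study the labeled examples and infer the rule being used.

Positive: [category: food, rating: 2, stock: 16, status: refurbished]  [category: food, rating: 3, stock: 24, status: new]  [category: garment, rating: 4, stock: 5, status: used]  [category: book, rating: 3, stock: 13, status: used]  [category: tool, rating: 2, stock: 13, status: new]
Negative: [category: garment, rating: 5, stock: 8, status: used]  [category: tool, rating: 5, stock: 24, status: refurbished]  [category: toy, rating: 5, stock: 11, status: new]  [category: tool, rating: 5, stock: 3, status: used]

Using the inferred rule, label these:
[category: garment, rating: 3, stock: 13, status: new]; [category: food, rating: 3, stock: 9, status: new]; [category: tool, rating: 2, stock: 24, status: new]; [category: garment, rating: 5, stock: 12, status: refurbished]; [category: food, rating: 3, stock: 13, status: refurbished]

The distinguishing property — rating ≤ 4 — holds for all the 'Positive' cases and none of the 'Negative' cases.
[category: garment, rating: 3, stock: 13, status: new]: rating = 3, fits → Positive.
[category: food, rating: 3, stock: 9, status: new]: rating = 3, fits → Positive.
[category: tool, rating: 2, stock: 24, status: new]: rating = 2, fits → Positive.
[category: garment, rating: 5, stock: 12, status: refurbished]: rating = 5, fails the rule → Negative.
[category: food, rating: 3, stock: 13, status: refurbished]: rating = 3, fits → Positive.

Positive, Positive, Positive, Negative, Positive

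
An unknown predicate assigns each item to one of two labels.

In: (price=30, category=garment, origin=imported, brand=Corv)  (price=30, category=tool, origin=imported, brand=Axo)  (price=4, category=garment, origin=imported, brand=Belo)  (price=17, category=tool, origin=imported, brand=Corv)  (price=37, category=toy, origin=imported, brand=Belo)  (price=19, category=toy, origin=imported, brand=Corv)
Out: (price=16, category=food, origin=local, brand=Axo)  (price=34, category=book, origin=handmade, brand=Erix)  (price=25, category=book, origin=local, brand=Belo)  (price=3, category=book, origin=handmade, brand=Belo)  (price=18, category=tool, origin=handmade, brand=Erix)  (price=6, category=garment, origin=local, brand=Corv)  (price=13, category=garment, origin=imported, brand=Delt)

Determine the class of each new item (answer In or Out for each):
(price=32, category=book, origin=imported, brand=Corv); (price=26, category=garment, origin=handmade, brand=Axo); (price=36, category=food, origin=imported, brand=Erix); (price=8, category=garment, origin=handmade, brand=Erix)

The pattern is that an item is 'In' exactly when: origin is imported AND price ≠ 13.
(price=32, category=book, origin=imported, brand=Corv) → origin is imported, price = 32 → In. (price=26, category=garment, origin=handmade, brand=Axo) → origin is handmade, price = 26 → Out. (price=36, category=food, origin=imported, brand=Erix) → origin is imported, price = 36 → In. (price=8, category=garment, origin=handmade, brand=Erix) → origin is handmade, price = 8 → Out.

In, Out, In, Out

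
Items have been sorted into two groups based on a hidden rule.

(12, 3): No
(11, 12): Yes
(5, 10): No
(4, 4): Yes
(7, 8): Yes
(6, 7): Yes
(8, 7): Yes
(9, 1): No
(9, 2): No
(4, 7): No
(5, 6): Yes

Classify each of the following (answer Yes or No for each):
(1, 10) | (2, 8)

Every 'Yes' example satisfies: |first − second| ≤ 1. None of the 'No' examples do.
(1, 10) — |1−10| = 9, hence No. (2, 8) — |2−8| = 6, hence No.

No, No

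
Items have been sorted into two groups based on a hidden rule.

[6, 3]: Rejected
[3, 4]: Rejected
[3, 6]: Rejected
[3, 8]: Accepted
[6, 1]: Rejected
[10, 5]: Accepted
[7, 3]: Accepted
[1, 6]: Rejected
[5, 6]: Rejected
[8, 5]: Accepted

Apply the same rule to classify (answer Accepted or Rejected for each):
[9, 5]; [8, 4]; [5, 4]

Accepted, Accepted, Rejected

Every 'Accepted' example satisfies: max ≥ 7. None of the 'Rejected' examples do.
[9, 5]: Accepted (max 9).
[8, 4]: Accepted (max 8).
[5, 4]: Rejected (max 5).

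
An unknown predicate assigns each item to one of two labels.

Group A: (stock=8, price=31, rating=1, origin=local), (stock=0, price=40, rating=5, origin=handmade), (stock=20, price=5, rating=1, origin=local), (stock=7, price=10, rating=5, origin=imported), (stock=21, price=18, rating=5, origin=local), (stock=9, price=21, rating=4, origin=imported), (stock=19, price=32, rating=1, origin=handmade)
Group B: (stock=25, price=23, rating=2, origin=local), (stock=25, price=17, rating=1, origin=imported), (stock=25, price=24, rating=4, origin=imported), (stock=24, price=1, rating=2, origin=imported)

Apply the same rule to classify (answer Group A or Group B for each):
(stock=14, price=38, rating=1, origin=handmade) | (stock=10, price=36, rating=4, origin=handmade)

Every 'Group A' example satisfies: stock ≤ 21. None of the 'Group B' examples do.

Group A, Group A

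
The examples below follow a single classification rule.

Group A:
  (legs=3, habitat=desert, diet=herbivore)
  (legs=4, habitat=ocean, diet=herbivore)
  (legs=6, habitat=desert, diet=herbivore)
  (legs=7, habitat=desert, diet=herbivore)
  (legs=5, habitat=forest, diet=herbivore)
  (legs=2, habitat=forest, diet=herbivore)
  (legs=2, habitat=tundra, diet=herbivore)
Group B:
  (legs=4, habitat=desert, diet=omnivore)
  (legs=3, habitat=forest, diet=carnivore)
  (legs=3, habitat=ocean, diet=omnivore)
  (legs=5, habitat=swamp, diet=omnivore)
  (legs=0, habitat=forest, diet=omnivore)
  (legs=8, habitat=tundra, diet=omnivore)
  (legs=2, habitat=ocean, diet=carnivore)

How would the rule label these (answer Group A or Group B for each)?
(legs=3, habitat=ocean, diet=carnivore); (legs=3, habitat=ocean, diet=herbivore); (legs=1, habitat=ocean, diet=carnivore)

Group B, Group A, Group B

The common property of the 'Group A' items is: diet is herbivore. No 'Group B' item has it.
(legs=3, habitat=ocean, diet=carnivore) → diet is carnivore → Group B.
(legs=3, habitat=ocean, diet=herbivore) → diet is herbivore → Group A.
(legs=1, habitat=ocean, diet=carnivore) → diet is carnivore → Group B.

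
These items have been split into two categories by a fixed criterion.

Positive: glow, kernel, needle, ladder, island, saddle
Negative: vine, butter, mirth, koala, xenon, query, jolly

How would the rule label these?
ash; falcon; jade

'Positive' ⟺ even length AND contains 'l'.

Negative, Positive, Negative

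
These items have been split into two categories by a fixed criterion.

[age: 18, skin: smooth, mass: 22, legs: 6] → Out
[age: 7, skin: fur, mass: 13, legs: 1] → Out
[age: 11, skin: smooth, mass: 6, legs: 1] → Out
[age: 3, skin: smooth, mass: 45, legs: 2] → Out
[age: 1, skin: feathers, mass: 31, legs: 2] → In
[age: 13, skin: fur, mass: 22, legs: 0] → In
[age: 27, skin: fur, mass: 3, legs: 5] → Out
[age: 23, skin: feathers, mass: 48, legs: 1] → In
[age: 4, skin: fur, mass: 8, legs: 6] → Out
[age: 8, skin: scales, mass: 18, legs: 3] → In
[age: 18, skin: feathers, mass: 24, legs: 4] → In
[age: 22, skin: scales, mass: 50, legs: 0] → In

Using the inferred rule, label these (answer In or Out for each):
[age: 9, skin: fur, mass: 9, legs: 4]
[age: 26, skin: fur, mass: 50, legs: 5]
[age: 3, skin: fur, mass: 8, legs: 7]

The pattern is that an item is 'In' exactly when: skin is not smooth AND mass ≥ 18.

Out, In, Out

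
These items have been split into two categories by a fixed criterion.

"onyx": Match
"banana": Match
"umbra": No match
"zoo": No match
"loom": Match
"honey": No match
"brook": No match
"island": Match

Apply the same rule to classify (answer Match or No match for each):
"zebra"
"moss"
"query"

No match, Match, No match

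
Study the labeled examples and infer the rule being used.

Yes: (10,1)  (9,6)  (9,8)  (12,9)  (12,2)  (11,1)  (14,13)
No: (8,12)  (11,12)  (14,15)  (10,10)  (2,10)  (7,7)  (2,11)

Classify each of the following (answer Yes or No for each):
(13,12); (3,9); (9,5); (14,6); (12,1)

Yes, No, Yes, Yes, Yes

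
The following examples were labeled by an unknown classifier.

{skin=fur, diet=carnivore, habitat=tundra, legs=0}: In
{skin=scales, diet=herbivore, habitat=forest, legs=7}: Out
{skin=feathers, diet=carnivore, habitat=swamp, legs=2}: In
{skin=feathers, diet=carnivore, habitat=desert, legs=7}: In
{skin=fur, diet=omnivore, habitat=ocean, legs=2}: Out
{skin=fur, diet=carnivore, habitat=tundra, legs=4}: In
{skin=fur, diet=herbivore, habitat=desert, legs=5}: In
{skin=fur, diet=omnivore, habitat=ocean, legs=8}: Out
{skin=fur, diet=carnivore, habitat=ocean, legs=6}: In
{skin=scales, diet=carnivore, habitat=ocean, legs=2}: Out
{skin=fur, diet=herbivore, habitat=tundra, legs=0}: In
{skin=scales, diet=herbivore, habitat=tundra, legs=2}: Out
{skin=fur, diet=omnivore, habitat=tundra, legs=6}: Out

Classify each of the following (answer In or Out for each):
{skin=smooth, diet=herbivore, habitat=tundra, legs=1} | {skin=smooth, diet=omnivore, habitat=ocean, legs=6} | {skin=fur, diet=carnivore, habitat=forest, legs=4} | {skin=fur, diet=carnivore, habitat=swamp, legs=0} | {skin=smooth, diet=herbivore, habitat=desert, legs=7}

In, Out, In, In, In

Rule: diet is not omnivore AND skin is not scales. This holds for each 'In' example and fails for each 'Out' one.
{skin=smooth, diet=herbivore, habitat=tundra, legs=1} → diet is herbivore, skin is smooth → In. {skin=smooth, diet=omnivore, habitat=ocean, legs=6} → diet is omnivore, skin is smooth → Out. {skin=fur, diet=carnivore, habitat=forest, legs=4} → diet is carnivore, skin is fur → In. {skin=fur, diet=carnivore, habitat=swamp, legs=0} → diet is carnivore, skin is fur → In. {skin=smooth, diet=herbivore, habitat=desert, legs=7} → diet is herbivore, skin is smooth → In.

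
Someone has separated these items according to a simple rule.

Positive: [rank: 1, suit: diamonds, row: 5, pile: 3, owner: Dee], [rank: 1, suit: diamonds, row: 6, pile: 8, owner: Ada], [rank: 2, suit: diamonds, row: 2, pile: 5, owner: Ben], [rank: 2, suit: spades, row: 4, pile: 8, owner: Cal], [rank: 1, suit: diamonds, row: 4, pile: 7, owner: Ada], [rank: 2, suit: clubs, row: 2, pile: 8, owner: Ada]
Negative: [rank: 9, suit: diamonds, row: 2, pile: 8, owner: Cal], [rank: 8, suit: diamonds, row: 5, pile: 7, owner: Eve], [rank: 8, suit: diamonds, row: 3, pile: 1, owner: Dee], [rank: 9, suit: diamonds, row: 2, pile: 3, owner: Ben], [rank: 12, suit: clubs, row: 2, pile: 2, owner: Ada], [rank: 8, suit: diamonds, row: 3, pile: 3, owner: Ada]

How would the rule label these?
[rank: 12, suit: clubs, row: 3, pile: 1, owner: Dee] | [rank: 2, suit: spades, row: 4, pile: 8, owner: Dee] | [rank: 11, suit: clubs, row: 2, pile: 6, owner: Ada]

The pattern is that an item is 'Positive' exactly when: rank ≤ 2.

Negative, Positive, Negative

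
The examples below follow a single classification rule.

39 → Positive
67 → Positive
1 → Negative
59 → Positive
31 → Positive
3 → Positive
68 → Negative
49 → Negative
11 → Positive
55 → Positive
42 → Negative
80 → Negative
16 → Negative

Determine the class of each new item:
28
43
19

Negative, Positive, Positive

A rule that fits every label: ≡ 3 (mod 4) — true of each 'Positive' example, false of each 'Negative' one.
28: 28 mod 4 = 0, does not fit → Negative.
43: 43 mod 4 = 3, checks out → Positive.
19: 19 mod 4 = 3, checks out → Positive.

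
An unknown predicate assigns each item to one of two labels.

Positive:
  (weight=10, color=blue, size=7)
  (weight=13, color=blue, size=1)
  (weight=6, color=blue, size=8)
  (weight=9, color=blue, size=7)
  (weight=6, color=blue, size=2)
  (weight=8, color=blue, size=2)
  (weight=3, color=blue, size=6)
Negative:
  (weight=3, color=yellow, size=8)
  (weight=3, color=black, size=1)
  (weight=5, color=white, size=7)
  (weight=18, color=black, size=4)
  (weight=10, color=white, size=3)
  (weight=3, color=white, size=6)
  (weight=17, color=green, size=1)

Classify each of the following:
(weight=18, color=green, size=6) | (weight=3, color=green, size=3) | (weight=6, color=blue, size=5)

Negative, Negative, Positive

The pattern is that an item is 'Positive' exactly when: color is blue.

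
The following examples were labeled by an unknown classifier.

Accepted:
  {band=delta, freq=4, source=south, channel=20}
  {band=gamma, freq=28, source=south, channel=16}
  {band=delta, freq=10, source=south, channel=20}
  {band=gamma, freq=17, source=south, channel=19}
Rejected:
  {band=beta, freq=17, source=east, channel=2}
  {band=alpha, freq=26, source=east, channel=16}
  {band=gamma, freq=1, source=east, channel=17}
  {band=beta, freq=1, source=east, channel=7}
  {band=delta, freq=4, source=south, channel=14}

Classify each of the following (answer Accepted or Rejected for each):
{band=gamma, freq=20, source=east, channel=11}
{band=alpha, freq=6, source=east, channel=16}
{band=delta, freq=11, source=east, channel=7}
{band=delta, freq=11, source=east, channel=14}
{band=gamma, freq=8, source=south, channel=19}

'Accepted' ⟺ source is south AND channel ≥ 16.
{band=gamma, freq=20, source=east, channel=11}: source is east, channel = 11, doesn't qualify → Rejected. {band=alpha, freq=6, source=east, channel=16}: source is east, channel = 16, doesn't qualify → Rejected. {band=delta, freq=11, source=east, channel=7}: source is east, channel = 7, doesn't qualify → Rejected. {band=delta, freq=11, source=east, channel=14}: source is east, channel = 14, doesn't qualify → Rejected. {band=gamma, freq=8, source=south, channel=19}: source is south, channel = 19, checks out → Accepted.

Rejected, Rejected, Rejected, Rejected, Accepted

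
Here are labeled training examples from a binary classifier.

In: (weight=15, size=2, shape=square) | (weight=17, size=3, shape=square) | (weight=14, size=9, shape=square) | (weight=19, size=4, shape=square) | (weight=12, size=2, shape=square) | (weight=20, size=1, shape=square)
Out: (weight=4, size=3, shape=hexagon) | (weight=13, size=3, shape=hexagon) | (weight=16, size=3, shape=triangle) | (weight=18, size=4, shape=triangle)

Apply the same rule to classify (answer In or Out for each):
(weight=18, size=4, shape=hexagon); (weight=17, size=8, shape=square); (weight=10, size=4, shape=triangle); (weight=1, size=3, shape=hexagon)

The classifier is using: shape is square.
(weight=18, size=4, shape=hexagon): shape is hexagon — lacks this property, so Out. (weight=17, size=8, shape=square): shape is square — passes, so In. (weight=10, size=4, shape=triangle): shape is triangle — lacks this property, so Out. (weight=1, size=3, shape=hexagon): shape is hexagon — lacks this property, so Out.

Out, In, Out, Out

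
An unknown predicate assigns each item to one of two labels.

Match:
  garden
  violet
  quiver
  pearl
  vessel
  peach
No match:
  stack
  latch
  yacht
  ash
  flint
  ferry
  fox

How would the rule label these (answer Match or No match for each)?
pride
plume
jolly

A rule that fits every label: has ≥ 2 vowels — true of each 'Match' example, false of each 'No match' one.
pride: Match (2 vowels). plume: Match (2 vowels). jolly: No match (1 vowel).

Match, Match, No match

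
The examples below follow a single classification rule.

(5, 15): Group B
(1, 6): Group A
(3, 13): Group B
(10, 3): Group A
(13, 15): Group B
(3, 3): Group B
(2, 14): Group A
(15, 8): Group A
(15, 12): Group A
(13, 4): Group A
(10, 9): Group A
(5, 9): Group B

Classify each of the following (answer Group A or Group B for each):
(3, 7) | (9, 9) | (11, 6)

Group B, Group B, Group A

The pattern is that an item is 'Group A' exactly when: product is even.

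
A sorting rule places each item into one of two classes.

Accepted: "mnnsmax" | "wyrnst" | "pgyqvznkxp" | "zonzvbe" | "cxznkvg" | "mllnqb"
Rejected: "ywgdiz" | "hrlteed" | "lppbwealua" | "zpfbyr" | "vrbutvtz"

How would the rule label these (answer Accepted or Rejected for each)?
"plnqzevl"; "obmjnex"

Accepted, Accepted

All 'Accepted' examples share one property — contains 'n' — and every 'Rejected' example lacks it.
"plnqzevl": has 'n' — matches, so Accepted.
"obmjnex": has 'n' — matches, so Accepted.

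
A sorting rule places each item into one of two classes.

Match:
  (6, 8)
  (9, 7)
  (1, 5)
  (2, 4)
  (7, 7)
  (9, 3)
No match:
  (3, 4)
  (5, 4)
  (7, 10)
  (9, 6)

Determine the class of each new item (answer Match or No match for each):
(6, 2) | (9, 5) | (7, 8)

Match, Match, No match

Looking at the examples, the only property every 'Match' case has and every 'No match' case lacks is: sum is even.
(6, 2) — 6+2 = 8, hence Match. (9, 5) — 9+5 = 14, hence Match. (7, 8) — 7+8 = 15, hence No match.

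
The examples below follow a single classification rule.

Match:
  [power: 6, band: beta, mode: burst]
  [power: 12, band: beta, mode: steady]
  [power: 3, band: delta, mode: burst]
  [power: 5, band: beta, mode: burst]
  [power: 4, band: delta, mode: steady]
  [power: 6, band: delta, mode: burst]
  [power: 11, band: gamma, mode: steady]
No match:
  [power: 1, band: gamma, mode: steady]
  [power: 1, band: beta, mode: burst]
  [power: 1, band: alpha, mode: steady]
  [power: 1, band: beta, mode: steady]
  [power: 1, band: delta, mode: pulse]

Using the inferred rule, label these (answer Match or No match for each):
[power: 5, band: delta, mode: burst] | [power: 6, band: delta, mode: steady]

Match, Match

The classifier is using: power ≥ 3.
[power: 5, band: delta, mode: burst] → power = 5 → Match. [power: 6, band: delta, mode: steady] → power = 6 → Match.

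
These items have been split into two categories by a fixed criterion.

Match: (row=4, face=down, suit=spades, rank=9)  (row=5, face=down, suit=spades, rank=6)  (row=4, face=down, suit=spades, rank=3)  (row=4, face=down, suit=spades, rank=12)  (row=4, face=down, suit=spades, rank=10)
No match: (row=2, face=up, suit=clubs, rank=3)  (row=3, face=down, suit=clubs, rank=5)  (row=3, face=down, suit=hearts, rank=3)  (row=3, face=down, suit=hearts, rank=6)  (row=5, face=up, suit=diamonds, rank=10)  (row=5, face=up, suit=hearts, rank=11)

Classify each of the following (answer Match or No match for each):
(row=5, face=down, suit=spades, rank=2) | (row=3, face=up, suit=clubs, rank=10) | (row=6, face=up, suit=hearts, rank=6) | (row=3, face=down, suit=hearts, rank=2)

Match, No match, No match, No match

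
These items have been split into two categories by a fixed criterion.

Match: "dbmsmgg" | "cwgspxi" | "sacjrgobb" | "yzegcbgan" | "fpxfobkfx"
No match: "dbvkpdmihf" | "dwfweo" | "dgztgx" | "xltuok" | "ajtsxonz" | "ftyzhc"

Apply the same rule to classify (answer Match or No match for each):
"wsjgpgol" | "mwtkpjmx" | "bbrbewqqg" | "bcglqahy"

No match, No match, Match, No match

All 'Match' examples share one property — odd length — and every 'No match' example lacks it.
"wsjgpgol": No match (length 8).
"mwtkpjmx": No match (length 8).
"bbrbewqqg": Match (length 9).
"bcglqahy": No match (length 8).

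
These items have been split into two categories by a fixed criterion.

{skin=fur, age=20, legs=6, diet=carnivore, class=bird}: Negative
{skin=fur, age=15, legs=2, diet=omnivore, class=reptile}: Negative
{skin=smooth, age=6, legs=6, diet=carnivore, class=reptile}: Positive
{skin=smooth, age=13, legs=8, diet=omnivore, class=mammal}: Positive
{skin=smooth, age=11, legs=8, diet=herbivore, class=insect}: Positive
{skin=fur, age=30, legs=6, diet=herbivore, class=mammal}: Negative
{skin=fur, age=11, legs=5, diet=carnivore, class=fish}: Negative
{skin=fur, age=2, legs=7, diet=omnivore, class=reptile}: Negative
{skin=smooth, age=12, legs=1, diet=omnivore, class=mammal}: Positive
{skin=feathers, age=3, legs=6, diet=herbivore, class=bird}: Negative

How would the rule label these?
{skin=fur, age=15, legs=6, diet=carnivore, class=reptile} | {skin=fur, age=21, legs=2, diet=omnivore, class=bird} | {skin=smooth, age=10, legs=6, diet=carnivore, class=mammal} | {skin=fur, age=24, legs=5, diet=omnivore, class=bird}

Negative, Negative, Positive, Negative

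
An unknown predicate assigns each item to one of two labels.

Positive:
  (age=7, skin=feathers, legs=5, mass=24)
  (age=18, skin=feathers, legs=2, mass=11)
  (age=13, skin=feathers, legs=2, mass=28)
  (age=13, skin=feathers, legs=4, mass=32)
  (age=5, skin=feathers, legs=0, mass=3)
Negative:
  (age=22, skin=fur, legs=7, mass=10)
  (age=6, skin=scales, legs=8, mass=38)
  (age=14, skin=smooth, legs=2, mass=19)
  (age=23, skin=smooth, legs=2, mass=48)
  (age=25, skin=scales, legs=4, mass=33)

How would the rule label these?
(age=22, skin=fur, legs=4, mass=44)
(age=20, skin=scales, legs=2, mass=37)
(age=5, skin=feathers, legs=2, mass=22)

Negative, Negative, Positive

The common property of the 'Positive' items is: skin is feathers. No 'Negative' item has it.
Negative: (age=22, skin=fur, legs=4, mass=44), since skin is fur.
Negative: (age=20, skin=scales, legs=2, mass=37), since skin is scales.
Positive: (age=5, skin=feathers, legs=2, mass=22), since skin is feathers.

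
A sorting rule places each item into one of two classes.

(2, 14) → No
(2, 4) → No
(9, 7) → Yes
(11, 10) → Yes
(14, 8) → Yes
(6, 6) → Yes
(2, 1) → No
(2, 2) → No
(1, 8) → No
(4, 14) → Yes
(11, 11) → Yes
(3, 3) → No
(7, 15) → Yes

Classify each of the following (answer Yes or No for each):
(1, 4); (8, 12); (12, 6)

No, Yes, Yes

Rule: first ≥ 4. This holds for each 'Yes' example and fails for each 'No' one.
(1, 4): first 1 — lacks this property, so No.
(8, 12): first 8 — matches, so Yes.
(12, 6): first 12 — matches, so Yes.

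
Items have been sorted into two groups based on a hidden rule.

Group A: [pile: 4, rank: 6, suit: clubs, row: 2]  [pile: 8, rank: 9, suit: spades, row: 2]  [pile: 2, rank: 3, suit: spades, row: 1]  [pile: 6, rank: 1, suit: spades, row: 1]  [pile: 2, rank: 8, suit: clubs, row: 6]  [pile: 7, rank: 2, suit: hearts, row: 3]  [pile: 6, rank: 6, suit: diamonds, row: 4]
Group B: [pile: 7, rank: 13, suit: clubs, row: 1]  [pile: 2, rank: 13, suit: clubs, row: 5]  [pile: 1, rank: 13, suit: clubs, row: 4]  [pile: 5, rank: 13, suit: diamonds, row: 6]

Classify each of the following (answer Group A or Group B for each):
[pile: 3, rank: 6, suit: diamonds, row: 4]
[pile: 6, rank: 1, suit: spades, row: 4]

Group A, Group A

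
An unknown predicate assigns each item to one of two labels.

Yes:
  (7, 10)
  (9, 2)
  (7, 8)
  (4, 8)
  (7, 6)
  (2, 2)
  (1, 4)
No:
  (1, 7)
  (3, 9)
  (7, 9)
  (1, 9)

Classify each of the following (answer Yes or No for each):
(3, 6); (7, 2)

A rule that fits every label: second is even — true of each 'Yes' example, false of each 'No' one.

Yes, Yes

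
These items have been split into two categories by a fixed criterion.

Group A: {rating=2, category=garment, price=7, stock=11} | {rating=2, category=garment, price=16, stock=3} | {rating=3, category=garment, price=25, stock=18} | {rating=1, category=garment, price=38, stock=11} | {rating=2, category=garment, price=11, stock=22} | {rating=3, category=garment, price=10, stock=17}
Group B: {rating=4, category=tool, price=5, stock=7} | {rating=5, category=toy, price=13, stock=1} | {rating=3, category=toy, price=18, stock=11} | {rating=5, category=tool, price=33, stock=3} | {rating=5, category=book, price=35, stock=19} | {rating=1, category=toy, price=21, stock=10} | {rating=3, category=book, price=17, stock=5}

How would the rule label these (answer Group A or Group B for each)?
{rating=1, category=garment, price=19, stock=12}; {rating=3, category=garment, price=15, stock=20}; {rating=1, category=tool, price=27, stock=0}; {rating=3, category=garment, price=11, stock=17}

Looking at the examples, the only property every 'Group A' case has and every 'Group B' case lacks is: category is garment.
{rating=1, category=garment, price=19, stock=12}: category is garment — passes, so Group A. {rating=3, category=garment, price=15, stock=20}: category is garment — passes, so Group A. {rating=1, category=tool, price=27, stock=0}: category is tool — does not pass, so Group B. {rating=3, category=garment, price=11, stock=17}: category is garment — passes, so Group A.

Group A, Group A, Group B, Group A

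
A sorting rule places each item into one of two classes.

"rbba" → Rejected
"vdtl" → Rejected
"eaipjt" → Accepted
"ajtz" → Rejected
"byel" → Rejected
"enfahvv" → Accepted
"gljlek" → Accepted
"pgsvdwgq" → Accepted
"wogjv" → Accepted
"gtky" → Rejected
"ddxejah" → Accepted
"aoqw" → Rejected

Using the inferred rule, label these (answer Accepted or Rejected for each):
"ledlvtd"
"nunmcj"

Accepted, Accepted

All 'Accepted' examples share one property — length ≥ 5 — and every 'Rejected' example lacks it.
"ledlvtd" → length 7 → Accepted. "nunmcj" → length 6 → Accepted.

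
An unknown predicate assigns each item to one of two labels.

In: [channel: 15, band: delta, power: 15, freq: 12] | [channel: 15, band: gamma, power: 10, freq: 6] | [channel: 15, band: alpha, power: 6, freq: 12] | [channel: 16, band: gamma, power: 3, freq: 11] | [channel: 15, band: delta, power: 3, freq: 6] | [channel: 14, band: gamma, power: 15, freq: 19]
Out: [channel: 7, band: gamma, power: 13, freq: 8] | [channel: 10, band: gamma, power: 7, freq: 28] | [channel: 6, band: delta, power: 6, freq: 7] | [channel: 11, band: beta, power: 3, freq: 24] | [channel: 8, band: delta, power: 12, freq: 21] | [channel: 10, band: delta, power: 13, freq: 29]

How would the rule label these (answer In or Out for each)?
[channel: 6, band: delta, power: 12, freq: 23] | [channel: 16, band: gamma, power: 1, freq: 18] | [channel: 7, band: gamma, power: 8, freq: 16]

A rule that fits every label: channel ≥ 14 — true of each 'In' example, false of each 'Out' one.
[channel: 6, band: delta, power: 12, freq: 23]: channel = 6 — doesn't qualify, so Out.
[channel: 16, band: gamma, power: 1, freq: 18]: channel = 16 — qualifies, so In.
[channel: 7, band: gamma, power: 8, freq: 16]: channel = 7 — doesn't qualify, so Out.

Out, In, Out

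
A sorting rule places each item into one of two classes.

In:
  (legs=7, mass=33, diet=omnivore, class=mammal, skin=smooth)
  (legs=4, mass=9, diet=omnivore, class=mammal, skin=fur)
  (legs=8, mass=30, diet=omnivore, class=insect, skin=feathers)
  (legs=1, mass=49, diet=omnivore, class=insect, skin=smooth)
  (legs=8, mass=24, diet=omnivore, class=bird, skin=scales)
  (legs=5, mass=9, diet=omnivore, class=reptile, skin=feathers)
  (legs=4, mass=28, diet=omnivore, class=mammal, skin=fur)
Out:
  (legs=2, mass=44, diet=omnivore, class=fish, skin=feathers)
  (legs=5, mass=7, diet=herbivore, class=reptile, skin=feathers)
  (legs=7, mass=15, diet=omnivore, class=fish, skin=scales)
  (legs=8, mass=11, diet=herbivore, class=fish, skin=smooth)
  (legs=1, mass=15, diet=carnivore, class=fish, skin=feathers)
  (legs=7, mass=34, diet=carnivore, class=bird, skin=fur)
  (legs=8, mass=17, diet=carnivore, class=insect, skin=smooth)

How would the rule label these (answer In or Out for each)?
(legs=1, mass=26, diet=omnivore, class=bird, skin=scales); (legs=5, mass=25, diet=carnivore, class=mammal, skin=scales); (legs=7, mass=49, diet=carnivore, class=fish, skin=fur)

In, Out, Out

The rule appears to be: diet is omnivore AND class is not fish.
(legs=1, mass=26, diet=omnivore, class=bird, skin=scales): diet is omnivore, class is bird — matches, so In.
(legs=5, mass=25, diet=carnivore, class=mammal, skin=scales): diet is carnivore, class is mammal — doesn't qualify, so Out.
(legs=7, mass=49, diet=carnivore, class=fish, skin=fur): diet is carnivore, class is fish — doesn't qualify, so Out.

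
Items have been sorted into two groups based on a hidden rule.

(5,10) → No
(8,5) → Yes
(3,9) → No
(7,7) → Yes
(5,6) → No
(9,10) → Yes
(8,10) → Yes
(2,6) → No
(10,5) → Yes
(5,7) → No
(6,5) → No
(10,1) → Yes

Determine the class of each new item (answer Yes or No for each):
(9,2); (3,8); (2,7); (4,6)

Every 'Yes' example satisfies: first ≥ 7. None of the 'No' examples do.
Yes: (9,2), since first 9. No: (3,8), since first 3. No: (2,7), since first 2. No: (4,6), since first 4.

Yes, No, No, No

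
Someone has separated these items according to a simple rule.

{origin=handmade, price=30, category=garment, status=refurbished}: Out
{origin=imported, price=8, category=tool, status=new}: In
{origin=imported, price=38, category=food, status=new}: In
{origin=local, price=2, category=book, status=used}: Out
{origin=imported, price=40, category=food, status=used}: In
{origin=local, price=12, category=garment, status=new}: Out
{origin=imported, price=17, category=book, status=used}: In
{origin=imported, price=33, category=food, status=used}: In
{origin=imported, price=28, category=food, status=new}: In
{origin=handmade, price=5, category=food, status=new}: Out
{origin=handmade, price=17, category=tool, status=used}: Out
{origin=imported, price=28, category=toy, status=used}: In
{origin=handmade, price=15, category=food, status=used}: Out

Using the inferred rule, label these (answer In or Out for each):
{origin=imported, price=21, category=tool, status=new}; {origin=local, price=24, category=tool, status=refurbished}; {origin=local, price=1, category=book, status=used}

In, Out, Out

One predicate separates the groups cleanly: origin is imported.
In: {origin=imported, price=21, category=tool, status=new}, since origin is imported. Out: {origin=local, price=24, category=tool, status=refurbished}, since origin is local. Out: {origin=local, price=1, category=book, status=used}, since origin is local.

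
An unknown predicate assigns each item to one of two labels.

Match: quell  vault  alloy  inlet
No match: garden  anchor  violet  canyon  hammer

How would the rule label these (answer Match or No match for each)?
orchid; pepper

The simplest hypothesis consistent with all the labels is: odd length.

No match, No match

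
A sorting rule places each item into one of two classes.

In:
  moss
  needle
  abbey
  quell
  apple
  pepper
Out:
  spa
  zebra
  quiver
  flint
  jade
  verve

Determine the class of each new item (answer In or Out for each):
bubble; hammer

Checking candidate rules against both groups, what survives is: has a double letter.

In, In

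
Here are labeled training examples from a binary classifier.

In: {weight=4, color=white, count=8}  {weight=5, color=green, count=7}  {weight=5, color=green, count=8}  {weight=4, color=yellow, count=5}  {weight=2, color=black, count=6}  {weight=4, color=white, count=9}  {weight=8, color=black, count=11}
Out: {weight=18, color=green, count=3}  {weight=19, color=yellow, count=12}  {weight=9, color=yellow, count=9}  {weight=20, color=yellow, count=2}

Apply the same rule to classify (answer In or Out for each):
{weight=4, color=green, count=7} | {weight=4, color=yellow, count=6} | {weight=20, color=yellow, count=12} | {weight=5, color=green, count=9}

In, In, Out, In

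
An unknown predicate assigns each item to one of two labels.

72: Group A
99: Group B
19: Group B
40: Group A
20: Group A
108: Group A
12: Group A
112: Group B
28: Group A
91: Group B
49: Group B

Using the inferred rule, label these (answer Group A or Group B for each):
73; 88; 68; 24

One predicate separates the groups cleanly: even AND at most 108.

Group B, Group A, Group A, Group A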